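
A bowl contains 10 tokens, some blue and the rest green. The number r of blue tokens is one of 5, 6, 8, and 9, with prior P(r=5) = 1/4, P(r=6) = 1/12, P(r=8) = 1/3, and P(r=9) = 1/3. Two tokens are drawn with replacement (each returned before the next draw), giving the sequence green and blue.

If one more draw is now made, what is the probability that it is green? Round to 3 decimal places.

0.319

The likelihood of the observed sequence under each hypothesis: P(data | r = 5) = (5/10)(5/10) = 0.25; P(data | r = 6) = (4/10)(6/10) = 0.24; P(data | r = 8) = (2/10)(8/10) = 0.16; P(data | r = 9) = (1/10)(9/10) = 0.09.
Multiplying each by its prior: 1/4 · 0.25 = 0.0625, 1/12 · 0.24 = 0.02, 1/3 · 0.16 = 0.053333, 1/3 · 0.09 = 0.03; with total 0.16583.
Normalising, the posterior is P(r = 5 | data) = 0.37688, P(r = 6 | data) = 0.1206, P(r = 8 | data) = 0.32161, P(r = 9 | data) = 0.1809.
So P(green next | data) = Σ P(green next | H) P(H | data) = (1/2)(0.37688) + (2/5)(0.1206) + (1/5)(0.32161) + (1/10)(0.1809) = 0.3191.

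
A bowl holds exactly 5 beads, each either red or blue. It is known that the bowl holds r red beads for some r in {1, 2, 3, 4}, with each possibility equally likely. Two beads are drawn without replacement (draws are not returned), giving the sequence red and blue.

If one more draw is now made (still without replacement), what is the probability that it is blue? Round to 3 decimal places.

For each hypothesis, P(data | H) works out to: P(data | r = 1) = (1/5)(4/4) = 1/5; P(data | r = 2) = (2/5)(3/4) = 3/10; P(data | r = 3) = (3/5)(2/4) = 3/10; P(data | r = 4) = (4/5)(1/4) = 1/5.
Weighting by the prior gives 1/4 · 1/5 = 1/20, 1/4 · 3/10 = 3/40, 1/4 · 3/10 = 3/40, 1/4 · 1/5 = 1/20; summing to 1/4.
The posterior is then P(r = 1 | data) = 1/5, P(r = 2 | data) = 3/10, P(r = 3 | data) = 3/10, P(r = 4 | data) = 1/5.
So P(blue next | data) = Σ P(blue next | H) P(H | data) = (1)(1/5) + (2/3)(3/10) + (1/3)(3/10) + (0)(1/5) = 1/2.

0.500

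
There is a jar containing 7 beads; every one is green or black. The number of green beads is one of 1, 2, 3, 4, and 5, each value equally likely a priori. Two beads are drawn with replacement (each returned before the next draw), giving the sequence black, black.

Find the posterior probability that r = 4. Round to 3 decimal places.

0.100

Compute the likelihood of the observed sequence for each case: P(data | r = 1) = (6/7)(6/7) = 36/49; P(data | r = 2) = (5/7)(5/7) = 25/49; P(data | r = 3) = (4/7)(4/7) = 16/49; P(data | r = 4) = (3/7)(3/7) = 9/49; P(data | r = 5) = (2/7)(2/7) = 4/49.
Weighting by the prior gives 1/5 · 36/49 = 36/245, 1/5 · 25/49 = 5/49, 1/5 · 16/49 = 16/245, 1/5 · 9/49 = 9/245, 1/5 · 4/49 = 4/245; with total 18/49.
So P(r = 4 | data) = (9/245) / (18/49) = 1/10.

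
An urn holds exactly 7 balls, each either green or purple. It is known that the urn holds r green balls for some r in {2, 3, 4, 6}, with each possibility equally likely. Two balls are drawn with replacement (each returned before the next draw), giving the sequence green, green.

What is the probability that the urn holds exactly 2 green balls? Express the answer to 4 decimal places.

0.0615

Compute the likelihood of the observed sequence for each case: P(data | r = 2) = (2/7)(2/7) = 4/49; P(data | r = 3) = (3/7)(3/7) = 9/49; P(data | r = 4) = (4/7)(4/7) = 16/49; P(data | r = 6) = (6/7)(6/7) = 36/49.
Weighting by the prior gives 1/4 · 4/49 = 1/49, 1/4 · 9/49 = 9/196, 1/4 · 16/49 = 4/49, 1/4 · 36/49 = 9/49; summing to 65/196.
By Bayes' rule, P(r = 2 | data) = (1/49) / (65/196) = 4/65.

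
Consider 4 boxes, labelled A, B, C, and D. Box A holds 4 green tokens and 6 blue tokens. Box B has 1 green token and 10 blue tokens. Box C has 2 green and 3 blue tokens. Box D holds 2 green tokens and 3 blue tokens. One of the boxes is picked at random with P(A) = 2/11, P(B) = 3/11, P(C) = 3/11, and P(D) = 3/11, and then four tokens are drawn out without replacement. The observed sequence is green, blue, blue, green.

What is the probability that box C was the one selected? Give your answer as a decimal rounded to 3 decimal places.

The likelihood of the observed sequence under each hypothesis: P(data | box A) = (4/10)(6/9)(5/8)(3/7) = 1/14; P(data | box B) = (1/11)(10/10)(9/9)(0/8) = 0; P(data | box C) = (2/5)(3/4)(2/3)(1/2) = 1/10; P(data | box D) = (2/5)(3/4)(2/3)(1/2) = 1/10.
Multiplying each by its prior: 2/11 · 1/14 = 1/77, 3/11 · 0 = 0, 3/11 · 1/10 = 3/110, 3/11 · 1/10 = 3/110; these sum to 26/385.
Hence P(box C | data) = (3/110) / (26/385) = 21/52.

0.404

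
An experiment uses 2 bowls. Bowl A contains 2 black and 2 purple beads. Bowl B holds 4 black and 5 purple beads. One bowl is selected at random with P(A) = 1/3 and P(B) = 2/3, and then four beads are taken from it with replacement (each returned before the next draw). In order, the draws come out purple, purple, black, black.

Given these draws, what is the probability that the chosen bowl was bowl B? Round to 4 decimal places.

0.6611

For each hypothesis, P(data | H) works out to: P(data | bowl A) = (2/4)(2/4)(2/4)(2/4) = 0.0625; P(data | bowl B) = (5/9)(5/9)(4/9)(4/9) = 0.060966.
Weighting by the prior gives 1/3 · 0.0625 = 0.020833, 2/3 · 0.060966 = 0.040644; with total 0.061478.
Therefore the posterior P(bowl B | data) = (0.040644) / (0.061478) = 0.66112.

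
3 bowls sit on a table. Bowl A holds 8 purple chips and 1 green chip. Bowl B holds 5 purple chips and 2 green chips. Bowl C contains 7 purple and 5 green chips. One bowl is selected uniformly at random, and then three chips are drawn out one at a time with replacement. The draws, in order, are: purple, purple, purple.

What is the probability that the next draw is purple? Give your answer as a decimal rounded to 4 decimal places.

The likelihood of the observed sequence under each hypothesis: P(data | bowl A) = (8/9)(8/9)(8/9) = 0.70233; P(data | bowl B) = (5/7)(5/7)(5/7) = 0.36443; P(data | bowl C) = (7/12)(7/12)(7/12) = 0.1985.
The prior-weighted likelihoods are 1/3 · 0.70233 = 0.23411, 1/3 · 0.36443 = 0.12148, 1/3 · 0.1985 = 0.066165; with total 0.42175.
Dividing through by the total gives posterior P(bowl A | data) = 0.55509, P(bowl B | data) = 0.28803, P(bowl C | data) = 0.15688.
So P(purple next | data) = Σ P(purple next | H) P(H | data) = (8/9)(0.55509) + (5/7)(0.28803) + (7/12)(0.15688) = 0.79066.

0.7907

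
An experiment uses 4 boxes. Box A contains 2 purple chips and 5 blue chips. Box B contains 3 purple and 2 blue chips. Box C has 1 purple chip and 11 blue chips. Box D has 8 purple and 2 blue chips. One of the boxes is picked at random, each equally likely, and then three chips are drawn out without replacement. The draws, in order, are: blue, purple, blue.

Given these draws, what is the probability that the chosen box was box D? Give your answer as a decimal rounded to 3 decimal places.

0.056

Under each hypothesis, the probability of the observed sequence is: P(data | box A) = (5/7)(2/6)(4/5) = 0.19048; P(data | box B) = (2/5)(3/4)(1/3) = 0.1; P(data | box C) = (11/12)(1/11)(10/10) = 0.083333; P(data | box D) = (2/10)(8/9)(1/8) = 0.022222.
Multiplying each by its prior: 1/4 · 0.19048 = 0.047619, 1/4 · 0.1 = 0.025, 1/4 · 0.083333 = 0.020833, 1/4 · 0.022222 = 0.0055556; these sum to 0.099008.
Therefore the posterior P(box D | data) = (0.0055556) / (0.099008) = 0.056112.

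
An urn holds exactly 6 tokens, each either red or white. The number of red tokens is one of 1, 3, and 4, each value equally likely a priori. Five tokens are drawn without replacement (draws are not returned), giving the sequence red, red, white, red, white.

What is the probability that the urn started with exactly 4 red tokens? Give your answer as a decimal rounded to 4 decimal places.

The likelihood of the observed sequence under each hypothesis: P(data | r = 1) = (1/6)(0/5) = 0; P(data | r = 3) = (3/6)(2/5)(3/4)(1/3)(2/2) = 1/20; P(data | r = 4) = (4/6)(3/5)(2/4)(2/3)(1/2) = 1/15.
Weighting by the prior gives 1/3 · 0 = 0, 1/3 · 1/20 = 1/60, 1/3 · 1/15 = 1/45; with total 7/180.
So P(r = 4 | data) = (1/45) / (7/180) = 4/7.

0.5714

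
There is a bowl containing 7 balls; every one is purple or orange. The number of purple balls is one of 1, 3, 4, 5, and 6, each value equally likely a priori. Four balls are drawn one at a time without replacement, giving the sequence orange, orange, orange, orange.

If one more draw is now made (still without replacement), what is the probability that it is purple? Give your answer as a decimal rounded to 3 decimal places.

For each hypothesis, P(data | H) works out to: P(data | r = 1) = (6/7)(5/6)(4/5)(3/4) = 3/7; P(data | r = 3) = (4/7)(3/6)(2/5)(1/4) = 1/35; P(data | r = 4) = (3/7)(2/6)(1/5)(0/4) = 0; P(data | r = 5) = (2/7)(1/6)(0/5) = 0; P(data | r = 6) = (1/7)(0/6) = 0.
Weighting by the prior gives 1/5 · 3/7 = 3/35, 1/5 · 1/35 = 1/175, 1/5 · 0 = 0, 1/5 · 0 = 0, 1/5 · 0 = 0; summing to 16/175.
Normalising, the posterior is P(r = 1 | data) = 15/16, P(r = 3 | data) = 1/16, P(r = 4 | data) = 0, P(r = 5 | data) = 0, P(r = 6 | data) = 0.
So P(purple next | data) = Σ P(purple next | H) P(H | data) = (1/3)(15/16) + (1)(1/16) = 3/8.

0.375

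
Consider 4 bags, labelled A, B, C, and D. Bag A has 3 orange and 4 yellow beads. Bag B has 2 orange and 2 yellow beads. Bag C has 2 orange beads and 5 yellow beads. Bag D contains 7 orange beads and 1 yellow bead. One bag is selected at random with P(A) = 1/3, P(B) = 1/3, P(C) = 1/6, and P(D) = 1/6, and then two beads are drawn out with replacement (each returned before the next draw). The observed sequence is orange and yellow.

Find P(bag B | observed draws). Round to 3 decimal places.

0.384

For each hypothesis, P(data | H) works out to: P(data | bag A) = (3/7)(4/7) = 0.2449; P(data | bag B) = (2/4)(2/4) = 0.25; P(data | bag C) = (2/7)(5/7) = 0.20408; P(data | bag D) = (7/8)(1/8) = 0.10938.
Multiplying each by its prior: 1/3 · 0.2449 = 0.081633, 1/3 · 0.25 = 0.083333, 1/6 · 0.20408 = 0.034014, 1/6 · 0.10938 = 0.018229; these sum to 0.21721.
So P(bag B | data) = (0.083333) / (0.21721) = 0.38366.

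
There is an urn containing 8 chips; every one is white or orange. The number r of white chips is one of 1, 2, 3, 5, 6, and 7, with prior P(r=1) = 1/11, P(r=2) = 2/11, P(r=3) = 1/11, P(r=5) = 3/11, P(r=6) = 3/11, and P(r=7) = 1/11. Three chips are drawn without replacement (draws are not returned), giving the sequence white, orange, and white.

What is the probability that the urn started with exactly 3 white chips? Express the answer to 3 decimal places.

Compute the likelihood of the observed sequence for each case: P(data | r = 1) = (1/8)(7/7)(0/6) = 0; P(data | r = 2) = (2/8)(6/7)(1/6) = 1/28; P(data | r = 3) = (3/8)(5/7)(2/6) = 5/56; P(data | r = 5) = (5/8)(3/7)(4/6) = 5/28; P(data | r = 6) = (6/8)(2/7)(5/6) = 5/28; P(data | r = 7) = (7/8)(1/7)(6/6) = 1/8.
The prior-weighted likelihoods are 1/11 · 0 = 0, 2/11 · 1/28 = 1/154, 1/11 · 5/56 = 5/616, 3/11 · 5/28 = 15/308, 3/11 · 5/28 = 15/308, 1/11 · 1/8 = 1/88; these sum to 19/154.
Hence P(r = 3 | data) = (5/616) / (19/154) = 5/76.

0.066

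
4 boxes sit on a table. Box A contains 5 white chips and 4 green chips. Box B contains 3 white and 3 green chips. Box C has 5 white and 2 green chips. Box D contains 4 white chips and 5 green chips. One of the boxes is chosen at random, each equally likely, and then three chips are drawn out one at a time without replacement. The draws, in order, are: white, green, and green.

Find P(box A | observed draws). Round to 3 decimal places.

0.250

The likelihood of the observed sequence under each hypothesis: P(data | box A) = (5/9)(4/8)(3/7) = 0.11905; P(data | box B) = (3/6)(3/5)(2/4) = 0.15; P(data | box C) = (5/7)(2/6)(1/5) = 0.047619; P(data | box D) = (4/9)(5/8)(4/7) = 0.15873.
Weighting by the prior gives 1/4 · 0.11905 = 0.029762, 1/4 · 0.15 = 0.0375, 1/4 · 0.047619 = 0.011905, 1/4 · 0.15873 = 0.039683; with total 0.11885.
Therefore the posterior P(box A | data) = (0.029762) / (0.11885) = 0.25042.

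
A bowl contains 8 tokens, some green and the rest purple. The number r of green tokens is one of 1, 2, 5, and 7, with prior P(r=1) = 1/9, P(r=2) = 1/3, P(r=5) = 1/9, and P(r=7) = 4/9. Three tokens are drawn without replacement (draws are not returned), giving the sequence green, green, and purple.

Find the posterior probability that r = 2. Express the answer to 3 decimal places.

Compute the likelihood of the observed sequence for each case: P(data | r = 1) = (1/8)(0/7) = 0; P(data | r = 2) = (2/8)(1/7)(6/6) = 1/28; P(data | r = 5) = (5/8)(4/7)(3/6) = 5/28; P(data | r = 7) = (7/8)(6/7)(1/6) = 1/8.
The prior-weighted likelihoods are 1/9 · 0 = 0, 1/3 · 1/28 = 1/84, 1/9 · 5/28 = 5/252, 4/9 · 1/8 = 1/18; with total 11/126.
By Bayes' rule, P(r = 2 | data) = (1/84) / (11/126) = 3/22.

0.136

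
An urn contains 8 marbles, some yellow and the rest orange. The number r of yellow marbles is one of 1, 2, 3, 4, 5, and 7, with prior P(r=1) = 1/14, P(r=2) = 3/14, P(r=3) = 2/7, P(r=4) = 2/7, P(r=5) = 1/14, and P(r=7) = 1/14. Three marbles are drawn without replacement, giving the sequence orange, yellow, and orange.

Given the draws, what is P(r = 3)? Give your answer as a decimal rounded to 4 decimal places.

0.3509

For each hypothesis, P(data | H) works out to: P(data | r = 1) = (7/8)(1/7)(6/6) = 1/8; P(data | r = 2) = (6/8)(2/7)(5/6) = 5/28; P(data | r = 3) = (5/8)(3/7)(4/6) = 5/28; P(data | r = 4) = (4/8)(4/7)(3/6) = 1/7; P(data | r = 5) = (3/8)(5/7)(2/6) = 5/56; P(data | r = 7) = (1/8)(7/7)(0/6) = 0.
Weighting by the prior gives 1/14 · 1/8 = 1/112, 3/14 · 5/28 = 15/392, 2/7 · 5/28 = 5/98, 2/7 · 1/7 = 2/49, 1/14 · 5/56 = 5/784, 1/14 · 0 = 0; summing to 57/392.
So P(r = 3 | data) = (5/98) / (57/392) = 20/57.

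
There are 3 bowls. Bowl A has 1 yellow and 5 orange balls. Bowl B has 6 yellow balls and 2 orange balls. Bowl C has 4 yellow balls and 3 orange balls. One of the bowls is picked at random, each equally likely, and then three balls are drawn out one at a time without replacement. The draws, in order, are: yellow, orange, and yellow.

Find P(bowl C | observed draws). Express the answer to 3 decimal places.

For each hypothesis, P(data | H) works out to: P(data | bowl A) = (1/6)(5/5)(0/4) = 0; P(data | bowl B) = (6/8)(2/7)(5/6) = 5/28; P(data | bowl C) = (4/7)(3/6)(3/5) = 6/35.
Multiplying each by its prior: 1/3 · 0 = 0, 1/3 · 5/28 = 5/84, 1/3 · 6/35 = 2/35; with total 7/60.
Therefore the posterior P(bowl C | data) = (2/35) / (7/60) = 24/49.

0.490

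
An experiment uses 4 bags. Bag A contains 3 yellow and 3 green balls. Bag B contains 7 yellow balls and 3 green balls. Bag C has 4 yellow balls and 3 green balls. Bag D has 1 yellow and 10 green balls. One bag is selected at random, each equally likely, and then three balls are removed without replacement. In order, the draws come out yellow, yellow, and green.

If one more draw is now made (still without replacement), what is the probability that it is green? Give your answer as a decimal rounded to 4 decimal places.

For each hypothesis, P(data | H) works out to: P(data | bag A) = (3/6)(2/5)(3/4) = 0.15; P(data | bag B) = (7/10)(6/9)(3/8) = 0.175; P(data | bag C) = (4/7)(3/6)(3/5) = 0.17143; P(data | bag D) = (1/11)(0/10) = 0.
Multiplying each by its prior: 1/4 · 0.15 = 0.0375, 1/4 · 0.175 = 0.04375, 1/4 · 0.17143 = 0.042857, 1/4 · 0 = 0; with total 0.12411.
The posterior is then P(bag A | data) = 0.30216, P(bag B | data) = 0.35252, P(bag C | data) = 0.34532, P(bag D | data) = 0.
So P(green next | data) = Σ P(green next | H) P(H | data) = (2/3)(0.30216) + (2/7)(0.35252) + (1/2)(0.34532) = 0.47482.

0.4748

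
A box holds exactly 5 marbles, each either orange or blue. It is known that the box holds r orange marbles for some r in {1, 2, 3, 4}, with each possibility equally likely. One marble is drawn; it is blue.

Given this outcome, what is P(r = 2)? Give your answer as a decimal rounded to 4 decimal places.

Compute the likelihood of this draw for each case: P(data | r = 1) = (4/5) = 4/5; P(data | r = 2) = (3/5) = 3/5; P(data | r = 3) = (2/5) = 2/5; P(data | r = 4) = (1/5) = 1/5.
Multiplying each by its prior: 1/4 · 4/5 = 1/5, 1/4 · 3/5 = 3/20, 1/4 · 2/5 = 1/10, 1/4 · 1/5 = 1/20; these sum to 1/2.
Therefore the posterior P(r = 2 | data) = (3/20) / (1/2) = 3/10.

0.3000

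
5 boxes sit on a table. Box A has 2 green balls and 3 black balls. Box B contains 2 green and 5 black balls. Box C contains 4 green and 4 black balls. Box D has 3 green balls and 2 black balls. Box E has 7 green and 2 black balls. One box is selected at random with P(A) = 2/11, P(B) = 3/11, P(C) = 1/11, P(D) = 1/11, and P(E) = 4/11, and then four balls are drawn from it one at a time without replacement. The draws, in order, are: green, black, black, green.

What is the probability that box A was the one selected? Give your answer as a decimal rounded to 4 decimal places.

The likelihood of the observed sequence under each hypothesis: P(data | box A) = (2/5)(3/4)(2/3)(1/2) = 0.1; P(data | box B) = (2/7)(5/6)(4/5)(1/4) = 0.047619; P(data | box C) = (4/8)(4/7)(3/6)(3/5) = 0.085714; P(data | box D) = (3/5)(2/4)(1/3)(2/2) = 0.1; P(data | box E) = (7/9)(2/8)(1/7)(6/6) = 0.027778.
The prior-weighted likelihoods are 2/11 · 0.1 = 0.018182, 3/11 · 0.047619 = 0.012987, 1/11 · 0.085714 = 0.0077922, 1/11 · 0.1 = 0.0090909, 4/11 · 0.027778 = 0.010101; summing to 0.058153.
So P(box A | data) = (0.018182) / (0.058153) = 0.31266.

0.3127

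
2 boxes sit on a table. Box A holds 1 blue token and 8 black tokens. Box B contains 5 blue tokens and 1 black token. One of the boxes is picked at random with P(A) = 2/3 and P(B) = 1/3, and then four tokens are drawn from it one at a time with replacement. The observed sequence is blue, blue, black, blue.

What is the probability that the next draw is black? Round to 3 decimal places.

Compute the likelihood of the observed sequence for each case: P(data | box A) = (1/9)(1/9)(8/9)(1/9) = 0.0012193; P(data | box B) = (5/6)(5/6)(1/6)(5/6) = 0.096451.
The prior-weighted likelihoods are 2/3 · 0.0012193 = 0.00081288, 1/3 · 0.096451 = 0.03215; summing to 0.032963.
Normalising, the posterior is P(box A | data) = 0.02466, P(box B | data) = 0.97534.
The predictive probability is P(black next | data) = (8/9)(0.02466) + (1/6)(0.97534) = 0.18448.

0.184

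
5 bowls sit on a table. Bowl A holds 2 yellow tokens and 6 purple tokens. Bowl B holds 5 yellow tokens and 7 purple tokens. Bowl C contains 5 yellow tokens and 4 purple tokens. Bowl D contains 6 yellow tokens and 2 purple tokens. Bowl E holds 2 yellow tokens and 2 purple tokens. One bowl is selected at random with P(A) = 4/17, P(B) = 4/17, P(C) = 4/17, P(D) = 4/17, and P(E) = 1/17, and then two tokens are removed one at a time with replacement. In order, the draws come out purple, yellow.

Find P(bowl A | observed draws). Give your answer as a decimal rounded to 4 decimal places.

0.2022

For each hypothesis, P(data | H) works out to: P(data | bowl A) = (6/8)(2/8) = 0.1875; P(data | bowl B) = (7/12)(5/12) = 0.24306; P(data | bowl C) = (4/9)(5/9) = 0.24691; P(data | bowl D) = (2/8)(6/8) = 0.1875; P(data | bowl E) = (2/4)(2/4) = 0.25.
The prior-weighted likelihoods are 4/17 · 0.1875 = 0.044118, 4/17 · 0.24306 = 0.05719, 4/17 · 0.24691 = 0.058097, 4/17 · 0.1875 = 0.044118, 1/17 · 0.25 = 0.014706; these sum to 0.21823.
Hence P(bowl A | data) = (0.044118) / (0.21823) = 0.20216.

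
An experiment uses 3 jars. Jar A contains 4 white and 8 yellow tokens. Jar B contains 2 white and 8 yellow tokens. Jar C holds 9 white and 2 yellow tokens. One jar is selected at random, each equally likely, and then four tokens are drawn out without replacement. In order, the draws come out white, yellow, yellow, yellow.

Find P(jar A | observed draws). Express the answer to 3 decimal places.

0.459

Compute the likelihood of the observed sequence for each case: P(data | jar A) = (4/12)(8/11)(7/10)(6/9) = 0.11313; P(data | jar B) = (2/10)(8/9)(7/8)(6/7) = 0.13333; P(data | jar C) = (9/11)(2/10)(1/9)(0/8) = 0.
Weighting by the prior gives 1/3 · 0.11313 = 0.03771, 1/3 · 0.13333 = 0.044444, 1/3 · 0 = 0; with total 0.082155.
Therefore the posterior P(jar A | data) = (0.03771) / (0.082155) = 0.45902.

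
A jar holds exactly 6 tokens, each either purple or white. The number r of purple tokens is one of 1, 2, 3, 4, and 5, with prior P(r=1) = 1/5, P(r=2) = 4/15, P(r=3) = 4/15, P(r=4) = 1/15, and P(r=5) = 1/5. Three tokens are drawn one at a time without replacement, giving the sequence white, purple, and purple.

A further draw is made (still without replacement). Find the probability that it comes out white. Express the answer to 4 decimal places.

0.4681

For each hypothesis, P(data | H) works out to: P(data | r = 1) = (5/6)(1/5)(0/4) = 0; P(data | r = 2) = (4/6)(2/5)(1/4) = 1/15; P(data | r = 3) = (3/6)(3/5)(2/4) = 3/20; P(data | r = 4) = (2/6)(4/5)(3/4) = 1/5; P(data | r = 5) = (1/6)(5/5)(4/4) = 1/6.
Multiplying each by its prior: 1/5 · 0 = 0, 4/15 · 1/15 = 4/225, 4/15 · 3/20 = 1/25, 1/15 · 1/5 = 1/75, 1/5 · 1/6 = 1/30; summing to 47/450.
Normalising, the posterior is P(r = 1 | data) = 0, P(r = 2 | data) = 8/47, P(r = 3 | data) = 18/47, P(r = 4 | data) = 6/47, P(r = 5 | data) = 15/47.
The predictive probability is P(white next | data) = (1)(8/47) + (2/3)(18/47) + (1/3)(6/47) + (0)(15/47) = 22/47.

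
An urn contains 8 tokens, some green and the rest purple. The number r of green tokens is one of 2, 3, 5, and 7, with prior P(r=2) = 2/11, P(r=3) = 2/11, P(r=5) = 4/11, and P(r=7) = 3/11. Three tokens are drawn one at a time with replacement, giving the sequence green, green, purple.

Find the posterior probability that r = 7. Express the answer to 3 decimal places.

0.251

Compute the likelihood of the observed sequence for each case: P(data | r = 2) = (2/8)(2/8)(6/8) = 0.046875; P(data | r = 3) = (3/8)(3/8)(5/8) = 0.087891; P(data | r = 5) = (5/8)(5/8)(3/8) = 0.14648; P(data | r = 7) = (7/8)(7/8)(1/8) = 0.095703.
The prior-weighted likelihoods are 2/11 · 0.046875 = 0.0085227, 2/11 · 0.087891 = 0.01598, 4/11 · 0.14648 = 0.053267, 3/11 · 0.095703 = 0.026101; summing to 0.10387.
Therefore the posterior P(r = 7 | data) = (0.026101) / (0.10387) = 0.25128.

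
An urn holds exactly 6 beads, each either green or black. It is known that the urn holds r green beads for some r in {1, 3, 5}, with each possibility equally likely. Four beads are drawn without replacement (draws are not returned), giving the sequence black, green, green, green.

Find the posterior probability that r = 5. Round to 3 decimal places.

The likelihood of the observed sequence under each hypothesis: P(data | r = 1) = (5/6)(1/5)(0/4) = 0; P(data | r = 3) = (3/6)(3/5)(2/4)(1/3) = 1/20; P(data | r = 5) = (1/6)(5/5)(4/4)(3/3) = 1/6.
Weighting by the prior gives 1/3 · 0 = 0, 1/3 · 1/20 = 1/60, 1/3 · 1/6 = 1/18; with total 13/180.
So P(r = 5 | data) = (1/18) / (13/180) = 10/13.

0.769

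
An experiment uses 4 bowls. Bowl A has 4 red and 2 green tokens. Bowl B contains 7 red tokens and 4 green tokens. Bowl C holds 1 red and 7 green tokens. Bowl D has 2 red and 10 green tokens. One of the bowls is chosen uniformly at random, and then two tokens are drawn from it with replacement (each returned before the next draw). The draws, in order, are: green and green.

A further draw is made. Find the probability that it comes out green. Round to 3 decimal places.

0.783

Compute the likelihood of the observed sequence for each case: P(data | bowl A) = (2/6)(2/6) = 0.11111; P(data | bowl B) = (4/11)(4/11) = 0.13223; P(data | bowl C) = (7/8)(7/8) = 0.76562; P(data | bowl D) = (10/12)(10/12) = 0.69444.
The prior-weighted likelihoods are 1/4 · 0.11111 = 0.027778, 1/4 · 0.13223 = 0.033058, 1/4 · 0.76562 = 0.19141, 1/4 · 0.69444 = 0.17361; these sum to 0.42585.
The posterior is then P(bowl A | data) = 0.065229, P(bowl B | data) = 0.077627, P(bowl C | data) = 0.44947, P(bowl D | data) = 0.40768.
Averaging over the posterior, P(green next | data) = (1/3)(0.065229) + (4/11)(0.077627) + (7/8)(0.44947) + (5/6)(0.40768) = 0.78299.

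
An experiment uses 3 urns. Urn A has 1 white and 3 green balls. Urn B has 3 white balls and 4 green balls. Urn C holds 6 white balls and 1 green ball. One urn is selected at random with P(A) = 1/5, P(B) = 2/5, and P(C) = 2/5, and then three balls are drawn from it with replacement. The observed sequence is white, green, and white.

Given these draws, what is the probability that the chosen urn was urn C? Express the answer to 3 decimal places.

For each hypothesis, P(data | H) works out to: P(data | urn A) = (1/4)(3/4)(1/4) = 0.046875; P(data | urn B) = (3/7)(4/7)(3/7) = 0.10496; P(data | urn C) = (6/7)(1/7)(6/7) = 0.10496.
Weighting by the prior gives 1/5 · 0.046875 = 0.009375, 2/5 · 0.10496 = 0.041983, 2/5 · 0.10496 = 0.041983; with total 0.09334.
So P(urn C | data) = (0.041983) / (0.09334) = 0.44978.

0.450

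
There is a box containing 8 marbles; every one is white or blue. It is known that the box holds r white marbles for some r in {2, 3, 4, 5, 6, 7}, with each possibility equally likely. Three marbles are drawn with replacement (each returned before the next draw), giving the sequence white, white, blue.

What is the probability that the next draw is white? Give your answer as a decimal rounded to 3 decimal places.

0.604

Under each hypothesis, the probability of the observed sequence is: P(data | r = 2) = (2/8)(2/8)(6/8) = 0.046875; P(data | r = 3) = (3/8)(3/8)(5/8) = 0.087891; P(data | r = 4) = (4/8)(4/8)(4/8) = 0.125; P(data | r = 5) = (5/8)(5/8)(3/8) = 0.14648; P(data | r = 6) = (6/8)(6/8)(2/8) = 0.14062; P(data | r = 7) = (7/8)(7/8)(1/8) = 0.095703.
Weighting by the prior gives 1/6 · 0.046875 = 0.0078125, 1/6 · 0.087891 = 0.014648, 1/6 · 0.125 = 0.020833, 1/6 · 0.14648 = 0.024414, 1/6 · 0.14062 = 0.023438, 1/6 · 0.095703 = 0.015951; with total 0.1071.
Normalising, the posterior is P(r = 2 | data) = 0.072948, P(r = 3 | data) = 0.13678, P(r = 4 | data) = 0.19453, P(r = 5 | data) = 0.22796, P(r = 6 | data) = 0.21884, P(r = 7 | data) = 0.14894.
The predictive probability is P(white next | data) = (1/4)(0.072948) + (3/8)(0.13678) + (1/2)(0.19453) + (5/8)(0.22796) + (3/4)(0.21884) + (7/8)(0.14894) = 0.60372.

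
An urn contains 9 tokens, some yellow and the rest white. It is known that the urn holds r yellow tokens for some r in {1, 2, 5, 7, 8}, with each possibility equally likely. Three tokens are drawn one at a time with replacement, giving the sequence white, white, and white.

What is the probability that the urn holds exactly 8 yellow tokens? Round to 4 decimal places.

0.0011

Under each hypothesis, the probability of the observed sequence is: P(data | r = 1) = (8/9)(8/9)(8/9) = 0.70233; P(data | r = 2) = (7/9)(7/9)(7/9) = 0.47051; P(data | r = 5) = (4/9)(4/9)(4/9) = 0.087791; P(data | r = 7) = (2/9)(2/9)(2/9) = 0.010974; P(data | r = 8) = (1/9)(1/9)(1/9) = 0.0013717.
Multiplying each by its prior: 1/5 · 0.70233 = 0.14047, 1/5 · 0.47051 = 0.094102, 1/5 · 0.087791 = 0.017558, 1/5 · 0.010974 = 0.0021948, 1/5 · 0.0013717 = 0.00027435; these sum to 0.2546.
Hence P(r = 8 | data) = (0.00027435) / (0.2546) = 0.0010776.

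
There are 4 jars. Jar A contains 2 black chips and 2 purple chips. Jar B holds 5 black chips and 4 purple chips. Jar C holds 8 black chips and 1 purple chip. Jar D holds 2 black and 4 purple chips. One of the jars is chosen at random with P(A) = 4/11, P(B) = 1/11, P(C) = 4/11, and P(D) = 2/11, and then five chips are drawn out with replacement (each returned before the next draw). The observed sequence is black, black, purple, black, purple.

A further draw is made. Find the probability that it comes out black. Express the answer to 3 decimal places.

Compute the likelihood of the observed sequence for each case: P(data | jar A) = (2/4)(2/4)(2/4)(2/4)(2/4) = 0.03125; P(data | jar B) = (5/9)(5/9)(4/9)(5/9)(4/9) = 0.03387; P(data | jar C) = (8/9)(8/9)(1/9)(8/9)(1/9) = 0.0086708; P(data | jar D) = (2/6)(2/6)(4/6)(2/6)(4/6) = 0.016461.
The prior-weighted likelihoods are 4/11 · 0.03125 = 0.011364, 1/11 · 0.03387 = 0.0030791, 4/11 · 0.0086708 = 0.003153, 2/11 · 0.016461 = 0.0029929; these sum to 0.020589.
Dividing through by the total gives posterior P(jar A | data) = 0.55194, P(jar B | data) = 0.14955, P(jar C | data) = 0.15314, P(jar D | data) = 0.14537.
Averaging over the posterior, P(black next | data) = (1/2)(0.55194) + (5/9)(0.14955) + (8/9)(0.15314) + (1/3)(0.14537) = 0.54364.

0.544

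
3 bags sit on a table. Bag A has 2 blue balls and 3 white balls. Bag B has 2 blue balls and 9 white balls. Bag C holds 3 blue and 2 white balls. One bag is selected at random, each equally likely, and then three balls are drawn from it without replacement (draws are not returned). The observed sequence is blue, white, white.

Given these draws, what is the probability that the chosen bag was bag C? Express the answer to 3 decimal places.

Compute the likelihood of the observed sequence for each case: P(data | bag A) = (2/5)(3/4)(2/3) = 1/5; P(data | bag B) = (2/11)(9/10)(8/9) = 8/55; P(data | bag C) = (3/5)(2/4)(1/3) = 1/10.
The prior-weighted likelihoods are 1/3 · 1/5 = 1/15, 1/3 · 8/55 = 8/165, 1/3 · 1/10 = 1/30; these sum to 49/330.
So P(bag C | data) = (1/30) / (49/330) = 11/49.

0.224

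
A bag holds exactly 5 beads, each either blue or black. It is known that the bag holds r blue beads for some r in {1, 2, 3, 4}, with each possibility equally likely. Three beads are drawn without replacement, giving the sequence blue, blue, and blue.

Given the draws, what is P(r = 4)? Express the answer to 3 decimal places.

0.800

The likelihood of the observed sequence under each hypothesis: P(data | r = 1) = (1/5)(0/4) = 0; P(data | r = 2) = (2/5)(1/4)(0/3) = 0; P(data | r = 3) = (3/5)(2/4)(1/3) = 1/10; P(data | r = 4) = (4/5)(3/4)(2/3) = 2/5.
The prior-weighted likelihoods are 1/4 · 0 = 0, 1/4 · 0 = 0, 1/4 · 1/10 = 1/40, 1/4 · 2/5 = 1/10; these sum to 1/8.
Therefore the posterior P(r = 4 | data) = (1/10) / (1/8) = 4/5.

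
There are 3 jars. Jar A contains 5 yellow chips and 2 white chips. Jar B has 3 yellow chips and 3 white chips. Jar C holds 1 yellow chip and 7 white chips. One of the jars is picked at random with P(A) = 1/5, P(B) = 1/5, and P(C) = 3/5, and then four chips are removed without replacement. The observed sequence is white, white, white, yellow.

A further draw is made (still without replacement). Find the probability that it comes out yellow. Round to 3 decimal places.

0.118

The likelihood of the observed sequence under each hypothesis: P(data | jar A) = (2/7)(1/6)(0/5) = 0; P(data | jar B) = (3/6)(2/5)(1/4)(3/3) = 1/20; P(data | jar C) = (7/8)(6/7)(5/6)(1/5) = 1/8.
Weighting by the prior gives 1/5 · 0 = 0, 1/5 · 1/20 = 1/100, 3/5 · 1/8 = 3/40; summing to 17/200.
Dividing through by the total gives posterior P(jar A | data) = 0, P(jar B | data) = 2/17, P(jar C | data) = 15/17.
So P(yellow next | data) = Σ P(yellow next | H) P(H | data) = (1)(2/17) + (0)(15/17) = 2/17.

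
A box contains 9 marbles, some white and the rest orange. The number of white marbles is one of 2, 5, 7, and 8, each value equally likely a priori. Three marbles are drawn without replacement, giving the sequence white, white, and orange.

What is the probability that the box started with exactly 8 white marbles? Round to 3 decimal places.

The likelihood of the observed sequence under each hypothesis: P(data | r = 2) = (2/9)(1/8)(7/7) = 1/36; P(data | r = 5) = (5/9)(4/8)(4/7) = 10/63; P(data | r = 7) = (7/9)(6/8)(2/7) = 1/6; P(data | r = 8) = (8/9)(7/8)(1/7) = 1/9.
Multiplying each by its prior: 1/4 · 1/36 = 1/144, 1/4 · 10/63 = 5/126, 1/4 · 1/6 = 1/24, 1/4 · 1/9 = 1/36; with total 13/112.
By Bayes' rule, P(r = 8 | data) = (1/36) / (13/112) = 28/117.

0.239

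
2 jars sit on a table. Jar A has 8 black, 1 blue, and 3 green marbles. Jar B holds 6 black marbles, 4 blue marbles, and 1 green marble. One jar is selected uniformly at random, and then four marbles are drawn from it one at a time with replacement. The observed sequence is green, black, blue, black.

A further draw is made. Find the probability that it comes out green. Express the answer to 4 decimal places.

0.1681

For each hypothesis, P(data | H) works out to: P(data | jar A) = (3/12)(8/12)(1/12)(8/12) = 0.0092593; P(data | jar B) = (1/11)(6/11)(4/11)(6/11) = 0.0098354.
Weighting by the prior gives 1/2 · 0.0092593 = 0.0046296, 1/2 · 0.0098354 = 0.0049177; these sum to 0.0095473.
Normalising, the posterior is P(jar A | data) = 0.48491, P(jar B | data) = 0.51509.
The predictive probability is P(green next | data) = (1/4)(0.48491) + (1/11)(0.51509) = 0.16805.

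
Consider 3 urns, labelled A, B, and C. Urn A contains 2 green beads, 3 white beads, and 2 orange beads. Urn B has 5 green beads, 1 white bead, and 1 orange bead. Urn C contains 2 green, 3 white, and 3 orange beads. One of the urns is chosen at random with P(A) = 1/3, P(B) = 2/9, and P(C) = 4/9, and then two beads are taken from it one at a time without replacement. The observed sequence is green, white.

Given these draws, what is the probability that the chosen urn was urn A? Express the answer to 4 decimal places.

0.3913

Compute the likelihood of the observed sequence for each case: P(data | urn A) = (2/7)(3/6) = 1/7; P(data | urn B) = (5/7)(1/6) = 5/42; P(data | urn C) = (2/8)(3/7) = 3/28.
Weighting by the prior gives 1/3 · 1/7 = 1/21, 2/9 · 5/42 = 5/189, 4/9 · 3/28 = 1/21; summing to 23/189.
Therefore the posterior P(urn A | data) = (1/21) / (23/189) = 9/23.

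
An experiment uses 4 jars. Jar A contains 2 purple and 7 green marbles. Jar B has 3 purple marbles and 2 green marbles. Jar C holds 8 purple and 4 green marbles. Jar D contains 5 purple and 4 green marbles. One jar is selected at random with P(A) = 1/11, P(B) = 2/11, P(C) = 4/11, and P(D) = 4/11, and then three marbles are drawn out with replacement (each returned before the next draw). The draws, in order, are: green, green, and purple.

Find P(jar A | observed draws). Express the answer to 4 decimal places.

For each hypothesis, P(data | H) works out to: P(data | jar A) = (7/9)(7/9)(2/9) = 0.13443; P(data | jar B) = (2/5)(2/5)(3/5) = 0.096; P(data | jar C) = (4/12)(4/12)(8/12) = 0.074074; P(data | jar D) = (4/9)(4/9)(5/9) = 0.10974.
The prior-weighted likelihoods are 1/11 · 0.13443 = 0.012221, 2/11 · 0.096 = 0.017455, 4/11 · 0.074074 = 0.026936, 4/11 · 0.10974 = 0.039905; with total 0.096517.
So P(jar A | data) = (0.012221) / (0.096517) = 0.12662.

0.1266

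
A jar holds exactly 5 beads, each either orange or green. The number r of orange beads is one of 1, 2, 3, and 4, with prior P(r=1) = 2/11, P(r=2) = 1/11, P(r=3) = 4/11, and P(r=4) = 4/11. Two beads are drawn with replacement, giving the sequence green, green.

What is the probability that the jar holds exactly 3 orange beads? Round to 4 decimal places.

Under each hypothesis, the probability of the observed sequence is: P(data | r = 1) = (4/5)(4/5) = 16/25; P(data | r = 2) = (3/5)(3/5) = 9/25; P(data | r = 3) = (2/5)(2/5) = 4/25; P(data | r = 4) = (1/5)(1/5) = 1/25.
Multiplying each by its prior: 2/11 · 16/25 = 32/275, 1/11 · 9/25 = 9/275, 4/11 · 4/25 = 16/275, 4/11 · 1/25 = 4/275; these sum to 61/275.
By Bayes' rule, P(r = 3 | data) = (16/275) / (61/275) = 16/61.

0.2623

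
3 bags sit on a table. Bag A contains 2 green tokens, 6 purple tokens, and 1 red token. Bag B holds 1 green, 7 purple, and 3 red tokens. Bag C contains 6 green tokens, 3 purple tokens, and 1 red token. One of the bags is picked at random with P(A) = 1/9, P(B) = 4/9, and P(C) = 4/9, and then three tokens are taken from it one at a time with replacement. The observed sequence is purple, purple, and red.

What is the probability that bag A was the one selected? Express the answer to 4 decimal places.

Compute the likelihood of the observed sequence for each case: P(data | bag A) = (6/9)(6/9)(1/9) = 0.049383; P(data | bag B) = (7/11)(7/11)(3/11) = 0.11044; P(data | bag C) = (3/10)(3/10)(1/10) = 0.009.
The prior-weighted likelihoods are 1/9 · 0.049383 = 0.005487, 4/9 · 0.11044 = 0.049086, 4/9 · 0.009 = 0.004; summing to 0.058573.
Hence P(bag A | data) = (0.005487) / (0.058573) = 0.093678.

0.0937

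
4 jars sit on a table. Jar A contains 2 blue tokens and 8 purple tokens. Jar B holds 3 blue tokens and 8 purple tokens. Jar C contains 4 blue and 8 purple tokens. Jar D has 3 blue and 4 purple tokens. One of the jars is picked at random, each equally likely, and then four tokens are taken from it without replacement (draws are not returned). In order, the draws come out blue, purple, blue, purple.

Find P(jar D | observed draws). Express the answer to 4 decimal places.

0.4142

Under each hypothesis, the probability of the observed sequence is: P(data | jar A) = (2/10)(8/9)(1/8)(7/7) = 0.022222; P(data | jar B) = (3/11)(8/10)(2/9)(7/8) = 0.042424; P(data | jar C) = (4/12)(8/11)(3/10)(7/9) = 0.056566; P(data | jar D) = (3/7)(4/6)(2/5)(3/4) = 0.085714.
Weighting by the prior gives 1/4 · 0.022222 = 0.0055556, 1/4 · 0.042424 = 0.010606, 1/4 · 0.056566 = 0.014141, 1/4 · 0.085714 = 0.021429; summing to 0.051732.
Hence P(jar D | data) = (0.021429) / (0.051732) = 0.41423.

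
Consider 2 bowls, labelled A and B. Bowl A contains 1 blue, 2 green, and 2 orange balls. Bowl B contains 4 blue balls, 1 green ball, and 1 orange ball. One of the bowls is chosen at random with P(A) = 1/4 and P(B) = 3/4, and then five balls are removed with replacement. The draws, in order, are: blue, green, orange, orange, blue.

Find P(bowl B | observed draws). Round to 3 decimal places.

For each hypothesis, P(data | H) works out to: P(data | bowl A) = (1/5)(2/5)(2/5)(2/5)(1/5) = 0.00256; P(data | bowl B) = (4/6)(1/6)(1/6)(1/6)(4/6) = 0.0020576.
The prior-weighted likelihoods are 1/4 · 0.00256 = 0.00064, 3/4 · 0.0020576 = 0.0015432; with total 0.0021832.
Hence P(bowl B | data) = (0.0015432) / (0.0021832) = 0.70685.

0.707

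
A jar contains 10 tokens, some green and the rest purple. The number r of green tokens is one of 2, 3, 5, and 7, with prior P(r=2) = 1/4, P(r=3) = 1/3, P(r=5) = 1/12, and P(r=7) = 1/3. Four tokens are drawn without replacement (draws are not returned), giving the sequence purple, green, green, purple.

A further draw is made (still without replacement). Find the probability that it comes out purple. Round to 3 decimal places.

For each hypothesis, P(data | H) works out to: P(data | r = 2) = (8/10)(2/9)(1/8)(7/7) = 1/45; P(data | r = 3) = (7/10)(3/9)(2/8)(6/7) = 1/20; P(data | r = 5) = (5/10)(5/9)(4/8)(4/7) = 5/63; P(data | r = 7) = (3/10)(7/9)(6/8)(2/7) = 1/20.
The prior-weighted likelihoods are 1/4 · 1/45 = 1/180, 1/3 · 1/20 = 1/60, 1/12 · 5/63 = 5/756, 1/3 · 1/20 = 1/60; summing to 43/945.
Normalising, the posterior is P(r = 2 | data) = 21/172, P(r = 3 | data) = 63/172, P(r = 5 | data) = 25/172, P(r = 7 | data) = 63/172.
The predictive probability is P(purple next | data) = (1)(21/172) + (5/6)(63/172) + (1/2)(25/172) + (1/6)(63/172) = 193/344.

0.561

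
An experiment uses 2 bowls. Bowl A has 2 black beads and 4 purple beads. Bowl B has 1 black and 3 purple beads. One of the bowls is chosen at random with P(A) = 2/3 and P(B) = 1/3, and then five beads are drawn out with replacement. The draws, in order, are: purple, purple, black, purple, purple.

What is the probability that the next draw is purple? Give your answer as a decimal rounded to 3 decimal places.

0.698

Compute the likelihood of the observed sequence for each case: P(data | bowl A) = (4/6)(4/6)(2/6)(4/6)(4/6) = 0.065844; P(data | bowl B) = (3/4)(3/4)(1/4)(3/4)(3/4) = 0.079102.
Multiplying each by its prior: 2/3 · 0.065844 = 0.043896, 1/3 · 0.079102 = 0.026367; with total 0.070263.
The posterior is then P(bowl A | data) = 0.62474, P(bowl B | data) = 0.37526.
So P(purple next | data) = Σ P(purple next | H) P(H | data) = (2/3)(0.62474) + (3/4)(0.37526) = 0.69794.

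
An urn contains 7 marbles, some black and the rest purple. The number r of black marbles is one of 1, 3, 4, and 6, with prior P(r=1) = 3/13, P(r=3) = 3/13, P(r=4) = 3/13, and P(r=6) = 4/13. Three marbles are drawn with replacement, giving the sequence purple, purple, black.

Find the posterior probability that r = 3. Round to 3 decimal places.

0.375

For each hypothesis, P(data | H) works out to: P(data | r = 1) = (6/7)(6/7)(1/7) = 0.10496; P(data | r = 3) = (4/7)(4/7)(3/7) = 0.13994; P(data | r = 4) = (3/7)(3/7)(4/7) = 0.10496; P(data | r = 6) = (1/7)(1/7)(6/7) = 0.017493.
The prior-weighted likelihoods are 3/13 · 0.10496 = 0.024221, 3/13 · 0.13994 = 0.032294, 3/13 · 0.10496 = 0.024221, 4/13 · 0.017493 = 0.0053824; summing to 0.086118.
By Bayes' rule, P(r = 3 | data) = (0.032294) / (0.086118) = 0.375.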